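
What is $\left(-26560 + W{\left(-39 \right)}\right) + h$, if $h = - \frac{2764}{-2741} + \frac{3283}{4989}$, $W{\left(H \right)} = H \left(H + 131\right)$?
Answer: $- \frac{412246559353}{13674849} \approx -30146.0$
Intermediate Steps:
$W{\left(H \right)} = H \left(131 + H\right)$
$h = \frac{22788299}{13674849}$ ($h = \left(-2764\right) \left(- \frac{1}{2741}\right) + 3283 \cdot \frac{1}{4989} = \frac{2764}{2741} + \frac{3283}{4989} = \frac{22788299}{13674849} \approx 1.6664$)
$\left(-26560 + W{\left(-39 \right)}\right) + h = \left(-26560 - 39 \left(131 - 39\right)\right) + \frac{22788299}{13674849} = \left(-26560 - 3588\right) + \frac{22788299}{13674849} = -30148 + \frac{22788299}{13674849} = - \frac{412246559353}{13674849}$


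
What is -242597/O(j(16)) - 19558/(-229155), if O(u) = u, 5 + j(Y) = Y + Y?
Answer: -18530595823/2062395 ≈ -8985.0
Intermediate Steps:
j(Y) = -5 + 2*Y (j(Y) = -5 + (Y + Y) = -5 + 2*Y)
-242597/O(j(16)) - 19558/(-229155) = -242597/(-5 + 2*16) - 19558/(-229155) = -242597/(-5 + 32) - 19558*(-1/229155) = -242597/27 + 19558/229155 = -18530595823/2062395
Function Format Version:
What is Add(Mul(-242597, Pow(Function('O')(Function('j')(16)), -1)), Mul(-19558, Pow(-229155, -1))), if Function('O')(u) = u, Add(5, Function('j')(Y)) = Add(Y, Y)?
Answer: Rational(-18530595823, 2062395) ≈ -8985.0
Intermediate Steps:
Function('j')(Y) = Add(-5, Mul(2, Y)) (Function('j')(Y) = Add(-5, Add(Y, Y)) = Add(-5, Mul(2, Y)))
Add(Mul(-242597, Pow(Function('O')(Function('j')(16)), -1)), Mul(-19558, Pow(-229155, -1))) = Add(Mul(-242597, Pow(Add(-5, Mul(2, 16)), -1)), Mul(-19558, Pow(-229155, -1))) = Add(Mul(-242597, Pow(Add(-5, 32), -1)), Mul(-19558, Rational(-1, 229155))) = Add(Mul(-242597, Pow(27, -1)), Rational(19558, 229155)) = Add(Mul(-242597, Rational(1, 27)), Rational(19558, 229155)) = Add(Rational(-242597, 27), Rational(19558, 229155)) = Rational(-18530595823, 2062395)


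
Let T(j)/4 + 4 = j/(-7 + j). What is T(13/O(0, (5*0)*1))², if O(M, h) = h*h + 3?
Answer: 2025/4 ≈ 506.25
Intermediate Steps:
O(M, h) = 3 + h² (O(M, h) = h² + 3 = 3 + h²)
T(j) = -16 + 4*j/(-7 + j) (T(j) = -16 + 4*(j/(-7 + j)) = -16 + 4*j/(-7 + j))
T(13/O(0, (5*0)*1))² = (4*(28 - 39/(3 + ((5*0)*1)²))/(-7 + 13/(3 + ((5*0)*1)²)))² = (4*(28 - 39/(3 + (0*1)²))/(-7 + 13/(3 + (0*1)²)))² = (4*(28 - 39/(3 + 0²))/(-7 + 13/(3 + 0²)))² = (4*(28 - 39/(3 + 0))/(-7 + 13/(3 + 0)))² = (4*(28 - 39/3)/(-7 + 13/3))² = (4*(28 - 39/3)/(-7 + 13*(⅓)))² = (4*(28 - 3*13/3)/(-7 + 13/3))² = (4*(28 - 13)/(-8/3))² = (4*(-3/8)*15)² = (-45/2)² = 2025/4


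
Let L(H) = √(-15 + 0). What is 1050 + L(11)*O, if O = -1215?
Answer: 1050 - 1215*I*√15 ≈ 1050.0 - 4705.7*I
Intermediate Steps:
L(H) = I*√15 (L(H) = √(-15) = I*√15)
1050 + L(11)*O = 1050 + (I*√15)*(-1215) = 1050 - 1215*I*√15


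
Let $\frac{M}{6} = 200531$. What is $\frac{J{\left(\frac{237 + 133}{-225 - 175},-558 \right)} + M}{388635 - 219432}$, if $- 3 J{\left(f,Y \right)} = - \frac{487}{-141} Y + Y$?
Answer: $\frac{56588678}{7952541} \approx 7.1158$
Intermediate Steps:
$M = 1203186$ ($M = 6 \cdot 200531 = 1203186$)
$J{\left(f,Y \right)} = - \frac{628 Y}{423}$ ($J{\left(f,Y \right)} = - \frac{- \frac{487}{-141} Y + Y}{3} = - \frac{\left(-487\right) \left(- \frac{1}{141}\right) Y + Y}{3} = - \frac{\frac{487 Y}{141} + Y}{3} = - \frac{\frac{628}{141} Y}{3} = - \frac{628 Y}{423}$)
$\frac{J{\left(\frac{237 + 133}{-225 - 175},-558 \right)} + M}{388635 - 219432} = \frac{\left(- \frac{628}{423}\right) \left(-558\right) + 1203186}{388635 - 219432} = \frac{\frac{38936}{47} + 1203186}{169203} = \frac{56588678}{47} \cdot \frac{1}{169203} = \frac{56588678}{7952541}$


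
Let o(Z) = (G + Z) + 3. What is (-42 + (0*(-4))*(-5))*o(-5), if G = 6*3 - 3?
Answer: -546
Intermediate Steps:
G = 15 (G = 18 - 3 = 15)
o(Z) = 18 + Z (o(Z) = (15 + Z) + 3 = 18 + Z)
(-42 + (0*(-4))*(-5))*o(-5) = (-42 + (0*(-4))*(-5))*(18 - 5) = (-42 + 0*(-5))*13 = (-42 + 0)*13 = -42*13 = -546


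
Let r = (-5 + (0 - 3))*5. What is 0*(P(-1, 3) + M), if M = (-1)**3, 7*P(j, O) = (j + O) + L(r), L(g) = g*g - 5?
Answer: 0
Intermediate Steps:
r = -40 (r = (-5 - 3)*5 = -8*5 = -40)
L(g) = -5 + g**2 (L(g) = g**2 - 5 = -5 + g**2)
P(j, O) = 1595/7 + O/7 + j/7 (P(j, O) = ((j + O) + (-5 + (-40)**2))/7 = ((O + j) + (-5 + 1600))/7 = ((O + j) + 1595)/7 = (1595 + O + j)/7 = 1595/7 + O/7 + j/7)
M = -1
0*(P(-1, 3) + M) = 0*((1595/7 + (1/7)*3 + (1/7)*(-1)) - 1) = 0*((1595/7 + 3/7 - 1/7) - 1) = 0*(1597/7 - 1) = 0*(1590/7) = 0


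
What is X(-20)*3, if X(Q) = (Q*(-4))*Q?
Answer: -4800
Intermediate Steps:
X(Q) = -4*Q² (X(Q) = (-4*Q)*Q = -4*Q²)
X(-20)*3 = -4*(-20)²*3 = -4*400*3 = -1600*3 = -4800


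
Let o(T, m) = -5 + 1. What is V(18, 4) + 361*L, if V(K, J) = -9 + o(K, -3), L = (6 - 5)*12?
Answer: 4319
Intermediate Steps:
L = 12 (L = 1*12 = 12)
o(T, m) = -4
V(K, J) = -13 (V(K, J) = -9 - 4 = -13)
V(18, 4) + 361*L = -13 + 361*12 = -13 + 4332 = 4319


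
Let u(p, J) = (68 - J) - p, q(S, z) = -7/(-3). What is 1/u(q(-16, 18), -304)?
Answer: 3/1109 ≈ 0.0027051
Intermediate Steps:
q(S, z) = 7/3 (q(S, z) = -7*(-⅓) = 7/3)
u(p, J) = 68 - J - p
1/u(q(-16, 18), -304) = 1/(68 - 1*(-304) - 1*7/3) = 1/(68 + 304 - 7/3) = 1/(1109/3) = 3/1109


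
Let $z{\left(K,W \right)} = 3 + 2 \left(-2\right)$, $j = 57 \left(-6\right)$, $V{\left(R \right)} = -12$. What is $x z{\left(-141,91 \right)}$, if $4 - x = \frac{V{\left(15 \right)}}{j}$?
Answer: $- \frac{226}{57} \approx -3.9649$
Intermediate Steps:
$j = -342$
$z{\left(K,W \right)} = -1$ ($z{\left(K,W \right)} = 3 - 4 = -1$)
$x = \frac{226}{57}$ ($x = 4 - - \frac{12}{-342} = 4 - \left(-12\right) \left(- \frac{1}{342}\right) = 4 - \frac{2}{57} = \frac{226}{57} \approx 3.9649$)
$x z{\left(-141,91 \right)} = \frac{226}{57} \left(-1\right) = - \frac{226}{57}$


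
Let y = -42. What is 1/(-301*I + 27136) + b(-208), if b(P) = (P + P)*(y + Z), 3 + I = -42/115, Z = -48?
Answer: 121198034995/3237127 ≈ 37440.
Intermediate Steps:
I = -387/115 (I = -3 - 42/115 = -387/115 ≈ -3.3652)
b(P) = -180*P (b(P) = (P + P)*(-42 - 48) = (2*P)*(-90) = -180*P)
1/(-301*I + 27136) + b(-208) = 1/(-301*(-387/115) + 27136) - 180*(-208) = 1/(116487/115 + 27136) + 37440 = 1/(3237127/115) + 37440 = 115/3237127 + 37440 = 121198034995/3237127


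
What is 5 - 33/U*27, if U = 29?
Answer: -746/29 ≈ -25.724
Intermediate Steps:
5 - 33/U*27 = 5 - 33/29*27 = 5 - 891/29 = -746/29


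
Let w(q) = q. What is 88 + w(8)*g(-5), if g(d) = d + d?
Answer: 8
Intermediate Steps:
g(d) = 2*d
88 + w(8)*g(-5) = 88 + 8*(2*(-5)) = 88 + 8*(-10) = 88 - 80 = 8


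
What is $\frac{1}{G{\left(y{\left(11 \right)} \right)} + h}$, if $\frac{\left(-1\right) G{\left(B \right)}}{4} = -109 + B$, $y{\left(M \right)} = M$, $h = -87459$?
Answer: $- \frac{1}{87067} \approx -1.1485 \cdot 10^{-5}$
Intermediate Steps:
$G{\left(B \right)} = 436 - 4 B$ ($G{\left(B \right)} = - 4 \left(-109 + B\right) = 436 - 4 B$)
$\frac{1}{G{\left(y{\left(11 \right)} \right)} + h} = \frac{1}{\left(436 - 44\right) - 87459} = \frac{1}{392 - 87459} = \frac{1}{-87067} = - \frac{1}{87067}$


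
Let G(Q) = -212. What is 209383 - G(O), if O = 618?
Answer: 209595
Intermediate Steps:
209383 - G(O) = 209383 - 1*(-212) = 209383 + 212 = 209595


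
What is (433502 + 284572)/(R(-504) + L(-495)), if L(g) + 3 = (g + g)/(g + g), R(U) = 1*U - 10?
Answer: -119679/86 ≈ -1391.6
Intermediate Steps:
R(U) = -10 + U (R(U) = U - 10 = -10 + U)
L(g) = -2 (L(g) = -3 + (g + g)/(g + g) = -3 + (2*g)/((2*g)) = -3 + (2*g)*(1/(2*g)) = -3 + 1 = -2)
(433502 + 284572)/(R(-504) + L(-495)) = (433502 + 284572)/((-10 - 504) - 2) = 718074/(-514 - 2) = 718074/(-516) = 718074*(-1/516) = -119679/86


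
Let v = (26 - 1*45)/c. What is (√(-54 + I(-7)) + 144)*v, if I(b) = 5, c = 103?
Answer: -2736/103 - 133*I/103 ≈ -26.563 - 1.2913*I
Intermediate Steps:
v = -19/103 (v = (26 - 1*45)/103 = (26 - 45)*(1/103) = -19*1/103 = -19/103 ≈ -0.18447)
(√(-54 + I(-7)) + 144)*v = (√(-54 + 5) + 144)*(-19/103) = (√(-49) + 144)*(-19/103) = (7*I + 144)*(-19/103) = (144 + 7*I)*(-19/103) = -2736/103 - 133*I/103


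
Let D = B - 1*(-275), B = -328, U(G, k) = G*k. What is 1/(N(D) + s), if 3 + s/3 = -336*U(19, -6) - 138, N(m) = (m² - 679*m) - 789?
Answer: 1/152496 ≈ 6.5576e-6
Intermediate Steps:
D = -53 (D = -328 - 1*(-275) = -328 + 275 = -53)
N(m) = -789 + m² - 679*m
s = 114489 (s = -9 + 3*(-6384*(-6) - 138) = -9 + 3*(-336*(-114) - 138) = -9 + 3*(38304 - 138) = -9 + 3*38166 = -9 + 114498 = 114489)
1/(N(D) + s) = 1/((-789 + (-53)² - 679*(-53)) + 114489) = 1/((-789 + 2809 + 35987) + 114489) = 1/(38007 + 114489) = 1/152496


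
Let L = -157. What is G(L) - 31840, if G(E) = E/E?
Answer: -31839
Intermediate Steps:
G(E) = 1
G(L) - 31840 = 1 - 31840 = -31839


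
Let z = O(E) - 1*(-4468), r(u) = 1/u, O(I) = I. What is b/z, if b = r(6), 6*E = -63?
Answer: 1/26745 ≈ 3.7390e-5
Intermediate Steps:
E = -21/2 (E = (⅙)*(-63) = -21/2 ≈ -10.500)
b = ⅙ (b = 1/6 = ⅙ ≈ 0.16667)
z = 8915/2 (z = -21/2 - 1*(-4468) = -21/2 + 4468 = 8915/2 ≈ 4457.5)
b/z = (⅙)/(8915/2) = (2/8915)*(⅙) = 1/26745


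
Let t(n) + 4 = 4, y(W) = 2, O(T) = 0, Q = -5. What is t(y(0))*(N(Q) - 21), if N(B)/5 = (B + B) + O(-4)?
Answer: 0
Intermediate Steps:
t(n) = 0 (t(n) = -4 + 4 = 0)
N(B) = 10*B (N(B) = 5*((B + B) + 0) = 5*(2*B + 0) = 5*(2*B) = 10*B)
t(y(0))*(N(Q) - 21) = 0*(10*(-5) - 21) = 0*(-50 - 21) = 0*(-71) = 0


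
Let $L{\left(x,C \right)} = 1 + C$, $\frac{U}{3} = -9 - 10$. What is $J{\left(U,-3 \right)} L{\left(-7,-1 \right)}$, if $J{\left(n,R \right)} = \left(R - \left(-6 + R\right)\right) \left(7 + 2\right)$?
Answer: $0$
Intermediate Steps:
$U = -57$ ($U = 3 \left(-9 - 10\right) = 3 \left(-19\right) = -57$)
$J{\left(n,R \right)} = 54$ ($J{\left(n,R \right)} = 6 \cdot 9 = 54$)
$J{\left(U,-3 \right)} L{\left(-7,-1 \right)} = 54 \left(1 - 1\right) = 54 \cdot 0 = 0$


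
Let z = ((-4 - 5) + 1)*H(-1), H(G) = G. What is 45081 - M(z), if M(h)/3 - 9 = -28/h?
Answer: 90129/2 ≈ 45065.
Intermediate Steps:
z = 8 (z = ((-4 - 5) + 1)*(-1) = (-9 + 1)*(-1) = -8*(-1) = 8)
M(h) = 27 - 84/h (M(h) = 27 + 3*(-28/h) = 27 - 84/h)
45081 - M(z) = 45081 - (27 - 84/8) = 45081 - (27 - 84*⅛) = 45081 - (27 - 21/2) = 45081 - 1*33/2 = 45081 - 33/2 = 90129/2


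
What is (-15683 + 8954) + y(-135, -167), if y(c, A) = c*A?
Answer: 15816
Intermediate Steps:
y(c, A) = A*c
(-15683 + 8954) + y(-135, -167) = (-15683 + 8954) - 167*(-135) = -6729 + 22545 = 15816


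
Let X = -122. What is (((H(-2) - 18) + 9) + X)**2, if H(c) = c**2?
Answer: 16129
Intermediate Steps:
(((H(-2) - 18) + 9) + X)**2 = ((((-2)**2 - 18) + 9) - 122)**2 = (((4 - 18) + 9) - 122)**2 = ((-14 + 9) - 122)**2 = (-5 - 122)**2 = (-127)**2 = 16129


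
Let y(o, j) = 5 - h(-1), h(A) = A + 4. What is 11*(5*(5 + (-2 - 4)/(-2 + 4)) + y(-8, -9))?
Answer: 132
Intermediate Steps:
h(A) = 4 + A
y(o, j) = 2 (y(o, j) = 5 - (4 - 1) = 5 - 1*3 = 5 - 3 = 2)
11*(5*(5 + (-2 - 4)/(-2 + 4)) + y(-8, -9)) = 11*(5*(5 + (-2 - 4)/(-2 + 4)) + 2) = 11*(5*(5 - 6/2) + 2) = 11*(5*(5 - 6*½) + 2) = 11*(5*(5 - 3) + 2) = 11*(5*2 + 2) = 11*(10 + 2) = 11*12 = 132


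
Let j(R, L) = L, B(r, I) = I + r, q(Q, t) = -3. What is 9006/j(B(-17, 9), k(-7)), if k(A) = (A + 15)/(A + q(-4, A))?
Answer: -22515/2 ≈ -11258.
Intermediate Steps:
k(A) = (15 + A)/(-3 + A) (k(A) = (A + 15)/(A - 3) = (15 + A)/(-3 + A))
9006/j(B(-17, 9), k(-7)) = 9006/(((15 - 7)/(-3 - 7))) = 9006/((8/(-10))) = 9006/((-⅒*8)) = 9006/(-⅘) = 9006*(-5/4) = -22515/2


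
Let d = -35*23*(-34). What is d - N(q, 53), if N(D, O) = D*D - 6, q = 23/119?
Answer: 387671007/14161 ≈ 27376.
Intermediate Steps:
d = 27370 (d = -805*(-34) = 27370)
q = 23/119 (q = 23*(1/119) = 23/119 ≈ 0.19328)
N(D, O) = -6 + D**2 (N(D, O) = D**2 - 6 = -6 + D**2)
d - N(q, 53) = 27370 - (-6 + (23/119)**2) = 27370 - (-6 + 529/14161) = 27370 - 1*(-84437/14161) = 27370 + 84437/14161 = 387671007/14161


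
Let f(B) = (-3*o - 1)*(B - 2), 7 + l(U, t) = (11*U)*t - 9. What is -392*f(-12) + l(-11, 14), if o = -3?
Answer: 42194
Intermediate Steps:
l(U, t) = -16 + 11*U*t (l(U, t) = -7 + ((11*U)*t - 9) = -7 + (11*U*t - 9) = -7 + (-9 + 11*U*t) = -16 + 11*U*t)
f(B) = -16 + 8*B (f(B) = (-3*(-3) - 1)*(B - 2) = (9 - 1)*(-2 + B) = 8*(-2 + B) = -16 + 8*B)
-392*f(-12) + l(-11, 14) = -392*(-16 + 8*(-12)) + (-16 + 11*(-11)*14) = -392*(-16 - 96) + (-16 - 1694) = -392*(-112) - 1710 = 43904 - 1710 = 42194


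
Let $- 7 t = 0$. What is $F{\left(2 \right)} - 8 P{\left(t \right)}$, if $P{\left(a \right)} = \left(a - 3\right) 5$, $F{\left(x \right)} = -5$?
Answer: $115$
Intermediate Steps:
$t = 0$ ($t = \left(- \frac{1}{7}\right) 0 = 0$)
$P{\left(a \right)} = -15 + 5 a$ ($P{\left(a \right)} = \left(-3 + a\right) 5 = -15 + 5 a$)
$F{\left(2 \right)} - 8 P{\left(t \right)} = -5 - 8 \left(-15 + 5 \cdot 0\right) = -5 - 8 \left(-15 + 0\right) = -5 - -120 = -5 + 120 = 115$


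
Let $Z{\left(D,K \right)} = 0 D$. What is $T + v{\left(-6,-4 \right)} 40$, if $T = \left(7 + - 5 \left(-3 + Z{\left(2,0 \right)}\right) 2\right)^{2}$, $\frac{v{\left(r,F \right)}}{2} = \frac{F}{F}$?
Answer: $1449$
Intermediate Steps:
$v{\left(r,F \right)} = 2$ ($v{\left(r,F \right)} = 2 \frac{F}{F} = 2 \cdot 1 = 2$)
$Z{\left(D,K \right)} = 0$
$T = 1369$ ($T = \left(7 + - 5 \left(-3 + 0\right) 2\right)^{2} = \left(7 + \left(-5\right) \left(-3\right) 2\right)^{2} = \left(7 + 15 \cdot 2\right)^{2} = \left(7 + 30\right)^{2} = 37^{2} = 1369$)
$T + v{\left(-6,-4 \right)} 40 = 1369 + 2 \cdot 40 = 1369 + 80 = 1449$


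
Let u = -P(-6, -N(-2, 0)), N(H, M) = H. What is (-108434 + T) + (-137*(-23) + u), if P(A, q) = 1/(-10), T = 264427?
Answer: 1591441/10 ≈ 1.5914e+5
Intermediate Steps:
P(A, q) = -1/10
u = 1/10 (u = -1*(-1/10) = 1/10 ≈ 0.10000)
(-108434 + T) + (-137*(-23) + u) = (-108434 + 264427) + (-137*(-23) + 1/10) = 155993 + (3151 + 1/10) = 155993 + 31511/10 = 1591441/10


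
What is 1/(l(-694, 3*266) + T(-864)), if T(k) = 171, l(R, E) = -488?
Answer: -1/317 ≈ -0.0031546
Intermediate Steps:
1/(l(-694, 3*266) + T(-864)) = 1/(-488 + 171) = 1/(-317) = -1/317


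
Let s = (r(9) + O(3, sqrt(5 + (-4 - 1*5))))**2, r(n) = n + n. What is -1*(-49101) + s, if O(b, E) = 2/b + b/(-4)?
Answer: 7116769/144 ≈ 49422.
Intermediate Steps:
O(b, E) = 2/b - b/4 (O(b, E) = 2/b + b*(-1/4) = 2/b - b/4)
r(n) = 2*n
s = 46225/144 (s = (2*9 + (2/3 - 1/4*3))**2 = (18 + (2*(1/3) - 3/4))**2 = (18 + (2/3 - 3/4))**2 = (18 - 1/12)**2 = (215/12)**2 = 46225/144 ≈ 321.01)
-1*(-49101) + s = -1*(-49101) + 46225/144 = 49101 + 46225/144 = 7116769/144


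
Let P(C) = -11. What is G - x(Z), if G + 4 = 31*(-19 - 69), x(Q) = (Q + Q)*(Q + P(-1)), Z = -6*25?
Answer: -51032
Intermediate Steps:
Z = -150
x(Q) = 2*Q*(-11 + Q) (x(Q) = (Q + Q)*(Q - 11) = (2*Q)*(-11 + Q) = 2*Q*(-11 + Q))
G = -2732 (G = -4 + 31*(-19 - 69) = -4 + 31*(-88) = -4 - 2728 = -2732)
G - x(Z) = -2732 - 2*(-150)*(-11 - 150) = -2732 - 2*(-150)*(-161) = -2732 - 1*48300 = -2732 - 48300 = -51032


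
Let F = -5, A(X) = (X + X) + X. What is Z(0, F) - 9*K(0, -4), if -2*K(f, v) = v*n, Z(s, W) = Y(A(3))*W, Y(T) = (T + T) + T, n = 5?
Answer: -225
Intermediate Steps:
A(X) = 3*X (A(X) = 2*X + X = 3*X)
Y(T) = 3*T (Y(T) = 2*T + T = 3*T)
Z(s, W) = 27*W (Z(s, W) = (3*(3*3))*W = (3*9)*W = 27*W)
K(f, v) = -5*v/2 (K(f, v) = -v*5/2 = -5*v/2)
Z(0, F) - 9*K(0, -4) = 27*(-5) - (-45)*(-4)/2 = -135 - 9*10 = -135 - 90 = -225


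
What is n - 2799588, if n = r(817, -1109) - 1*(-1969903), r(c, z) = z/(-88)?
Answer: -73011171/88 ≈ -8.2967e+5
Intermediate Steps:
r(c, z) = -z/88 (r(c, z) = z*(-1/88) = -z/88)
n = 173352573/88 (n = -1/88*(-1109) - 1*(-1969903) = 1109/88 + 1969903 = 173352573/88 ≈ 1.9699e+6)
n - 2799588 = 173352573/88 - 2799588 = -73011171/88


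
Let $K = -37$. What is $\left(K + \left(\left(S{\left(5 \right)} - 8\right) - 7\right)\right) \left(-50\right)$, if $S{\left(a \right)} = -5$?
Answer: $2850$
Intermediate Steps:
$\left(K + \left(\left(S{\left(5 \right)} - 8\right) - 7\right)\right) \left(-50\right) = \left(-37 - 20\right) \left(-50\right) = \left(-57\right) \left(-50\right) = 2850$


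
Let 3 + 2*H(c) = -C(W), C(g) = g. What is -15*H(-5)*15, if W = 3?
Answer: 675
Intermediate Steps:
H(c) = -3 (H(c) = -3/2 + (-1*3)/2 = -3/2 + (½)*(-3) = -3/2 - 3/2 = -3)
-15*H(-5)*15 = -15*(-3)*15 = 45*15 = 675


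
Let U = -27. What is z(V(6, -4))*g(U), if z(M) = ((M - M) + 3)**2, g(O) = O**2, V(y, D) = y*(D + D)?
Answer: 6561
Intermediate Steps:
V(y, D) = 2*D*y (V(y, D) = y*(2*D) = 2*D*y)
z(M) = 9 (z(M) = (0 + 3)**2 = 3**2 = 9)
z(V(6, -4))*g(U) = 9*(-27)**2 = 9*729 = 6561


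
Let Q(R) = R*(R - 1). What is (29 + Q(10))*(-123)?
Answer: -14637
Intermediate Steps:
Q(R) = R*(-1 + R)
(29 + Q(10))*(-123) = (29 + 10*(-1 + 10))*(-123) = (29 + 10*9)*(-123) = (29 + 90)*(-123) = 119*(-123) = -14637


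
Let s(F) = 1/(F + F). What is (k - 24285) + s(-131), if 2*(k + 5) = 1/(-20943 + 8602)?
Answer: -39268944826/1616671 ≈ -24290.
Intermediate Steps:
s(F) = 1/(2*F)
k = -123411/24682 (k = -5 + 1/(2*(-20943 + 8602)) = -5 + (½)/(-12341) = -5 + (½)*(-1/12341) = -5 - 1/24682 = -123411/24682 ≈ -5.0000)
(k - 24285) + s(-131) = (-123411/24682 - 24285) + (½)/(-131) = -599525781/24682 + (½)*(-1/131) = -599525781/24682 - 1/262 = -39268944826/1616671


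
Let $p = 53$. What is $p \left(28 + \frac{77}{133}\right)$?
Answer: $\frac{28779}{19} \approx 1514.7$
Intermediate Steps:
$p \left(28 + \frac{77}{133}\right) = 53 \left(28 + \frac{77}{133}\right) = 53 \left(28 + 77 \cdot \frac{1}{133}\right) = 53 \left(28 + \frac{11}{19}\right) = 53 \cdot \frac{543}{19} = \frac{28779}{19}$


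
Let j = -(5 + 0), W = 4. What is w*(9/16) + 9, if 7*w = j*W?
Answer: 207/28 ≈ 7.3929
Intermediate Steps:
j = -5 (j = -1*5 = -5)
w = -20/7 (w = (-5*4)/7 = (⅐)*(-20) = -20/7 ≈ -2.8571)
w*(9/16) + 9 = -180/(7*16) + 9 = -20/7*9/16 + 9 = -45/28 + 9 = 207/28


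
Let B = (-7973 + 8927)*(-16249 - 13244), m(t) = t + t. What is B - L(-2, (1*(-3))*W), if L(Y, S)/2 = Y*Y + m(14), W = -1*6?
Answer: -28136386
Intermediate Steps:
m(t) = 2*t
W = -6
L(Y, S) = 56 + 2*Y² (L(Y, S) = 2*(Y*Y + 2*14) = 2*(Y² + 28) = 2*(28 + Y²) = 56 + 2*Y²)
B = -28136322 (B = 954*(-29493) = -28136322)
B - L(-2, (1*(-3))*W) = -28136322 - (56 + 2*(-2)²) = -28136322 - (56 + 2*4) = -28136322 - (56 + 8) = -28136322 - 1*64 = -28136322 - 64 = -28136386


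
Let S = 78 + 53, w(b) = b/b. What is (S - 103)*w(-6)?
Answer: 28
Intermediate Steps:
w(b) = 1
S = 131
(S - 103)*w(-6) = (131 - 103)*1 = 28*1 = 28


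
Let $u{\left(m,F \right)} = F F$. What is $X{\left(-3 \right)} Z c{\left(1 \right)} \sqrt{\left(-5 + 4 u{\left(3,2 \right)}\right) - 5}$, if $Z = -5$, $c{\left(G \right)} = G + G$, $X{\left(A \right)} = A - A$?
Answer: $0$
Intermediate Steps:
$u{\left(m,F \right)} = F^{2}$
$X{\left(A \right)} = 0$
$c{\left(G \right)} = 2 G$
$X{\left(-3 \right)} Z c{\left(1 \right)} \sqrt{\left(-5 + 4 u{\left(3,2 \right)}\right) - 5} = 0 - 5 \cdot 2 \cdot 1 \sqrt{\left(-5 + 4 \cdot 2^{2}\right) - 5} = 0 \left(-5\right) 2 \sqrt{\left(-5 + 4 \cdot 4\right) - 5} = 0 \left(- 10 \sqrt{\left(-5 + 16\right) - 5}\right) = 0 \left(- 10 \sqrt{11 - 5}\right) = 0 \left(- 10 \sqrt{6}\right) = 0$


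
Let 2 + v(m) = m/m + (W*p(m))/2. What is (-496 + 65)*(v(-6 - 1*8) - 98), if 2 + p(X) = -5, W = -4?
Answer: 36635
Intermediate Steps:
p(X) = -7 (p(X) = -2 - 5 = -7)
v(m) = 13 (v(m) = -2 + (m/m - 4*(-7)/2) = -2 + (1 + 28*(½)) = -2 + (1 + 14) = -2 + 15 = 13)
(-496 + 65)*(v(-6 - 1*8) - 98) = (-496 + 65)*(13 - 98) = -431*(-85) = 36635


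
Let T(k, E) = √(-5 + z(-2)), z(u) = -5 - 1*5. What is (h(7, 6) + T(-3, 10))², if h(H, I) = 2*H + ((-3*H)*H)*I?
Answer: (868 - I*√15)² ≈ 7.5341e+5 - 6724.0*I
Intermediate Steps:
z(u) = -10 (z(u) = -5 - 5 = -10)
T(k, E) = I*√15 (T(k, E) = √(-5 - 10) = √(-15) = I*√15)
h(H, I) = 2*H - 3*I*H² (h(H, I) = 2*H + (-3*H²)*I = 2*H - 3*I*H²)
(h(7, 6) + T(-3, 10))² = (7*(2 - 3*7*6) + I*√15)² = (7*(2 - 126) + I*√15)² = (7*(-124) + I*√15)² = (-868 + I*√15)²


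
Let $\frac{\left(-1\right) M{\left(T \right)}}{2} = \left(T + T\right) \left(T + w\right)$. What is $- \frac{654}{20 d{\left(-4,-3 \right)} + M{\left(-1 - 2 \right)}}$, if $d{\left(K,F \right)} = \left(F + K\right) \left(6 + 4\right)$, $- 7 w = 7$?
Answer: $\frac{327}{724} \approx 0.45166$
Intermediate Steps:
$w = -1$ ($w = \left(- \frac{1}{7}\right) 7 = -1$)
$d{\left(K,F \right)} = 10 F + 10 K$ ($d{\left(K,F \right)} = \left(F + K\right) 10 = 10 F + 10 K$)
$M{\left(T \right)} = - 4 T \left(-1 + T\right)$ ($M{\left(T \right)} = - 2 \left(T + T\right) \left(T - 1\right) = - 2 \cdot 2 T \left(-1 + T\right) = - 4 T \left(-1 + T\right)$)
$- \frac{654}{20 d{\left(-4,-3 \right)} + M{\left(-1 - 2 \right)}} = - \frac{654}{20 \left(10 \left(-3\right) + 10 \left(-4\right)\right) + 4 \left(-1 - 2\right) \left(1 - \left(-1 - 2\right)\right)} = - \frac{654}{20 \left(-30 - 40\right) + 4 \left(-3\right) \left(1 - -3\right)} = - \frac{654}{20 \left(-70\right) + 4 \left(-3\right) \left(1 + 3\right)} = - \frac{654}{-1400 + 4 \left(-3\right) 4} = - \frac{654}{-1400 - 48} = - \frac{654}{-1448} = \left(-654\right) \left(- \frac{1}{1448}\right) = \frac{327}{724}$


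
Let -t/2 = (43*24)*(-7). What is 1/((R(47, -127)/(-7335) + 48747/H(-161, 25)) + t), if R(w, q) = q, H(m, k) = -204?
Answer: 498780/7087195661 ≈ 7.0378e-5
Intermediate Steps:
t = 14448 (t = -2*43*24*(-7) = -2064*(-7) = -2*(-7224) = 14448)
1/((R(47, -127)/(-7335) + 48747/H(-161, 25)) + t) = 1/((-127/(-7335) + 48747/(-204)) + 14448) = 1/((-127*(-1/7335) + 48747*(-1/204)) + 14448) = 1/((127/7335 - 16249/68) + 14448) = 1/(-119177779/498780 + 14448) = 1/(7087195661/498780) = 498780/7087195661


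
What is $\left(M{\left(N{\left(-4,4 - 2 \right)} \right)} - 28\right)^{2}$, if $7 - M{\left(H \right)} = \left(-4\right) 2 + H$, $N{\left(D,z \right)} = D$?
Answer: $81$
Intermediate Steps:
$M{\left(H \right)} = 15 - H$ ($M{\left(H \right)} = 7 - \left(\left(-4\right) 2 + H\right) = 7 - \left(-8 + H\right) = 15 - H$)
$\left(M{\left(N{\left(-4,4 - 2 \right)} \right)} - 28\right)^{2} = \left(\left(15 - -4\right) - 28\right)^{2} = \left(\left(15 + 4\right) - 28\right)^{2} = \left(19 - 28\right)^{2} = \left(-9\right)^{2} = 81$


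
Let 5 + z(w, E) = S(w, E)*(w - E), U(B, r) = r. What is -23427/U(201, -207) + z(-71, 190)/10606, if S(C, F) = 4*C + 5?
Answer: 14641070/121969 ≈ 120.04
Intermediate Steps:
S(C, F) = 5 + 4*C
z(w, E) = -5 + (5 + 4*w)*(w - E)
-23427/U(201, -207) + z(-71, 190)/10606 = -23427/(-207) + (-5 - 71*(5 + 4*(-71)) - 1*190*(5 + 4*(-71)))/10606 = -23427*(-1/207) + (-5 - 71*(5 - 284) - 1*190*(5 - 284))*(1/10606) = 2603/23 + (-5 - 71*(-279) - 1*190*(-279))*(1/10606) = 2603/23 + (-5 + 19809 + 53010)*(1/10606) = 2603/23 + 72814*(1/10606) = 2603/23 + 36407/5303 = 14641070/121969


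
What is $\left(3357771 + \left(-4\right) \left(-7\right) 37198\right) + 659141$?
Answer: $5058456$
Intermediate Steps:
$\left(3357771 + \left(-4\right) \left(-7\right) 37198\right) + 659141 = \left(3357771 + 28 \cdot 37198\right) + 659141 = \left(3357771 + 1041544\right) + 659141 = 4399315 + 659141 = 5058456$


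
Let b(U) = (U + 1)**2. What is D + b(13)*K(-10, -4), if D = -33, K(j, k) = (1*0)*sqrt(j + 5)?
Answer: -33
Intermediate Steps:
b(U) = (1 + U)**2
K(j, k) = 0 (K(j, k) = 0*sqrt(5 + j) = 0)
D + b(13)*K(-10, -4) = -33 + (1 + 13)**2*0 = -33 + 14**2*0 = -33 + 196*0 = -33 + 0 = -33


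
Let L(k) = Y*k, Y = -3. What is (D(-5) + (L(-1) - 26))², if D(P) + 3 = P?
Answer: 961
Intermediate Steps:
L(k) = -3*k
D(P) = -3 + P
(D(-5) + (L(-1) - 26))² = ((-3 - 5) + (-3*(-1) - 26))² = (-8 + (3 - 26))² = (-8 - 23)² = (-31)² = 961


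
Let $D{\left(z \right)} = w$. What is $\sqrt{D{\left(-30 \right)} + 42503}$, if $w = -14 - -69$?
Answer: $\sqrt{42558} \approx 206.3$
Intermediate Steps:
$w = 55$ ($w = -14 + 69 = 55$)
$D{\left(z \right)} = 55$
$\sqrt{D{\left(-30 \right)} + 42503} = \sqrt{55 + 42503} = \sqrt{42558}$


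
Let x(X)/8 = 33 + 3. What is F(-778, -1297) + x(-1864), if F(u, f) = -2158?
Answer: -1870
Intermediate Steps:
x(X) = 288 (x(X) = 8*(33 + 3) = 8*36 = 288)
F(-778, -1297) + x(-1864) = -2158 + 288 = -1870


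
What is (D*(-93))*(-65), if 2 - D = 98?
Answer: -580320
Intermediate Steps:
D = -96 (D = 2 - 1*98 = 2 - 98 = -96)
(D*(-93))*(-65) = -96*(-93)*(-65) = 8928*(-65) = -580320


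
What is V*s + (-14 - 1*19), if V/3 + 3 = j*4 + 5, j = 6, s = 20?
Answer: 1527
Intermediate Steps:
V = 78 (V = -9 + 3*(6*4 + 5) = -9 + 3*(24 + 5) = -9 + 3*29 = -9 + 87 = 78)
V*s + (-14 - 1*19) = 78*20 + (-14 - 1*19) = 1560 + (-14 - 19) = 1560 - 33 = 1527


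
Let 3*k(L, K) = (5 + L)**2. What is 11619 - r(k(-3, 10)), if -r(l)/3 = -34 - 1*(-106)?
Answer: 11835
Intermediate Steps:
k(L, K) = (5 + L)**2/3
r(l) = -216 (r(l) = -3*(-34 - 1*(-106)) = -3*(-34 + 106) = -3*72 = -216)
11619 - r(k(-3, 10)) = 11619 - 1*(-216) = 11619 + 216 = 11835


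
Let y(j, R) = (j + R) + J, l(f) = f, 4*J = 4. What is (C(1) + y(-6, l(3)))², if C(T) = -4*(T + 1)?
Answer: 100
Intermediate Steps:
J = 1 (J = (¼)*4 = 1)
y(j, R) = 1 + R + j (y(j, R) = (j + R) + 1 = (R + j) + 1 = 1 + R + j)
C(T) = -4 - 4*T (C(T) = -4*(1 + T) = -4 - 4*T)
(C(1) + y(-6, l(3)))² = ((-4 - 4*1) + (1 + 3 - 6))² = ((-4 - 4) - 2)² = (-8 - 2)² = (-10)² = 100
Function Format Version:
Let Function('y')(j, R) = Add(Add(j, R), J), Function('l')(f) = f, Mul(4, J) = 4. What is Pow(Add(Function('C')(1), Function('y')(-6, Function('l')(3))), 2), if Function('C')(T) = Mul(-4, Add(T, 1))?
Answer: 100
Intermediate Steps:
J = 1 (J = Mul(Rational(1, 4), 4) = 1)
Function('y')(j, R) = Add(1, R, j) (Function('y')(j, R) = Add(Add(j, R), 1) = Add(Add(R, j), 1) = Add(1, R, j))
Function('C')(T) = Add(-4, Mul(-4, T)) (Function('C')(T) = Mul(-4, Add(1, T)) = Add(-4, Mul(-4, T)))
Pow(Add(Function('C')(1), Function('y')(-6, Function('l')(3))), 2) = Pow(Add(Add(-4, Mul(-4, 1)), Add(1, 3, -6)), 2) = Pow(Add(Add(-4, -4), -2), 2) = Pow(Add(-8, -2), 2) = Pow(-10, 2) = 100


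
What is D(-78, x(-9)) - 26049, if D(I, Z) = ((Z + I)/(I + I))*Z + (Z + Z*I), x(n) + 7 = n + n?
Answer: -3765919/156 ≈ -24141.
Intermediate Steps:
x(n) = -7 + 2*n (x(n) = -7 + (n + n) = -7 + 2*n)
D(I, Z) = Z + I*Z + Z*(I + Z)/(2*I) (D(I, Z) = ((I + Z)/((2*I)))*Z + (Z + I*Z) = ((I + Z)*(1/(2*I)))*Z + (Z + I*Z) = ((I + Z)/(2*I))*Z + (Z + I*Z) = Z*(I + Z)/(2*I) + (Z + I*Z) = Z + I*Z + Z*(I + Z)/(2*I))
D(-78, x(-9)) - 26049 = (½)*(-7 + 2*(-9))*((-7 + 2*(-9)) - 78*(3 + 2*(-78)))/(-78) - 26049 = (½)*(-7 - 18)*(-1/78)*((-7 - 18) - 78*(3 - 156)) - 26049 = (½)*(-25)*(-1/78)*(-25 - 78*(-153)) - 26049 = (½)*(-25)*(-1/78)*(-25 + 11934) - 26049 = (½)*(-25)*(-1/78)*11909 - 26049 = 297725/156 - 26049 = -3765919/156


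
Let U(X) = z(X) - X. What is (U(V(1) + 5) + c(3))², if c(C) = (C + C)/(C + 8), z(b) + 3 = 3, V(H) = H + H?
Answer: 5041/121 ≈ 41.661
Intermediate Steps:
V(H) = 2*H
z(b) = 0 (z(b) = -3 + 3 = 0)
c(C) = 2*C/(8 + C) (c(C) = (2*C)/(8 + C) = 2*C/(8 + C))
U(X) = -X (U(X) = 0 - X = -X)
(U(V(1) + 5) + c(3))² = (-(2*1 + 5) + 2*3/(8 + 3))² = (-(2 + 5) + 2*3/11)² = (-1*7 + 2*3*(1/11))² = (-7 + 6/11)² = (-71/11)² = 5041/121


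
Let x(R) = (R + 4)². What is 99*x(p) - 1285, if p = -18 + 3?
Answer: 10694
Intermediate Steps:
p = -15
x(R) = (4 + R)²
99*x(p) - 1285 = 99*(4 - 15)² - 1285 = 99*(-11)² - 1285 = 99*121 - 1285 = 11979 - 1285 = 10694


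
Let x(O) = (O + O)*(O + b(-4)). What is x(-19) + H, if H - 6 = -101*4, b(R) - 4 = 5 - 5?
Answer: 172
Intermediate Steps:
b(R) = 4 (b(R) = 4 + (5 - 5) = 4 + 0 = 4)
x(O) = 2*O*(4 + O) (x(O) = (O + O)*(O + 4) = (2*O)*(4 + O) = 2*O*(4 + O))
H = -398 (H = 6 - 101*4 = 6 - 404 = -398)
x(-19) + H = 2*(-19)*(4 - 19) - 398 = 2*(-19)*(-15) - 398 = 570 - 398 = 172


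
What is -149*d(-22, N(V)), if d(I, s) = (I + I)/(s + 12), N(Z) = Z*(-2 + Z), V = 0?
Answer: 1639/3 ≈ 546.33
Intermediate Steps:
d(I, s) = 2*I/(12 + s) (d(I, s) = (2*I)/(12 + s) = 2*I/(12 + s))
-149*d(-22, N(V)) = -298*(-22)/(12 + 0*(-2 + 0)) = -298*(-22)/(12 + 0*(-2)) = -298*(-22)/(12 + 0) = -298*(-22)/12 = -149*(-11/3) = 1639/3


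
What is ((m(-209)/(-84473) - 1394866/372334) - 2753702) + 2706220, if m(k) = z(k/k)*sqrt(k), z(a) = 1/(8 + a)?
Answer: -188091041/3961 - I*sqrt(209)/760257 ≈ -47486.0 - 1.9016e-5*I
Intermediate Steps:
m(k) = sqrt(k)/9 (m(k) = sqrt(k)/(8 + k/k) = sqrt(k)/(8 + 1) = sqrt(k)/9)
((m(-209)/(-84473) - 1394866/372334) - 2753702) + 2706220 = (((sqrt(-209)/9)/(-84473) - 1394866/372334) - 2753702) + 2706220 = ((((I*sqrt(209))/9)*(-1/84473) - 1394866*1/372334) - 2753702) + 2706220 = (((I*sqrt(209)/9)*(-1/84473) - 14839/3961) - 2753702) + 2706220 = ((-I*sqrt(209)/760257 - 14839/3961) - 2753702) + 2706220 = ((-14839/3961 - I*sqrt(209)/760257) - 2753702) + 2706220 = (-10907428461/3961 - I*sqrt(209)/760257) + 2706220 = -188091041/3961 - I*sqrt(209)/760257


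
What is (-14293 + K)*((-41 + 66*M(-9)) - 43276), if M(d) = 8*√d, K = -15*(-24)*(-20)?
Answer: 931012281 - 34044912*I ≈ 9.3101e+8 - 3.4045e+7*I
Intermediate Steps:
K = -7200 (K = 360*(-20) = -7200)
(-14293 + K)*((-41 + 66*M(-9)) - 43276) = (-14293 - 7200)*((-41 + 66*(8*√(-9))) - 43276) = -21493*((-41 + 66*(8*(3*I))) - 43276) = -21493*((-41 + 66*(24*I)) - 43276) = -21493*((-41 + 1584*I) - 43276) = -21493*(-43317 + 1584*I) = 931012281 - 34044912*I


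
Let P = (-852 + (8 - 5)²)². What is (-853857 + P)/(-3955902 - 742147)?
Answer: 143208/4698049 ≈ 0.030482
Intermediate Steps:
P = 710649 (P = (-852 + 3²)² = (-852 + 9)² = (-843)² = 710649)
(-853857 + P)/(-3955902 - 742147) = (-853857 + 710649)/(-3955902 - 742147) = -143208/(-4698049) = -143208*(-1/4698049) = 143208/4698049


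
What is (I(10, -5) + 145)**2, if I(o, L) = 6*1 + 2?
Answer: 23409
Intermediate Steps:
I(o, L) = 8 (I(o, L) = 6 + 2 = 8)
(I(10, -5) + 145)**2 = (8 + 145)**2 = 153**2 = 23409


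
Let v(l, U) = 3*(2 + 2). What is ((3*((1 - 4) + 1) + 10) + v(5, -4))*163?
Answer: 2608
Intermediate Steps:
v(l, U) = 12 (v(l, U) = 3*4 = 12)
((3*((1 - 4) + 1) + 10) + v(5, -4))*163 = ((3*((1 - 4) + 1) + 10) + 12)*163 = ((3*(-3 + 1) + 10) + 12)*163 = ((3*(-2) + 10) + 12)*163 = ((-6 + 10) + 12)*163 = (4 + 12)*163 = 16*163 = 2608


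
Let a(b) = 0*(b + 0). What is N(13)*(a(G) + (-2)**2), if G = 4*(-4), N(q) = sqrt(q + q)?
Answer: 4*sqrt(26) ≈ 20.396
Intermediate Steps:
N(q) = sqrt(2)*sqrt(q) (N(q) = sqrt(2*q) = sqrt(2)*sqrt(q))
G = -16
a(b) = 0 (a(b) = 0*b = 0)
N(13)*(a(G) + (-2)**2) = (sqrt(2)*sqrt(13))*(0 + (-2)**2) = sqrt(26)*(0 + 4) = sqrt(26)*4 = 4*sqrt(26)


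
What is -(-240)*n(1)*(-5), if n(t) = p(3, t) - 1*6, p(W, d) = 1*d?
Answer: 6000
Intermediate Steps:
p(W, d) = d
n(t) = -6 + t (n(t) = t - 1*6 = t - 6 = -6 + t)
-(-240)*n(1)*(-5) = -(-240)*(-6 + 1)*(-5) = -(-240)*(-5)*(-5) = -8*150*(-5) = -1200*(-5) = 6000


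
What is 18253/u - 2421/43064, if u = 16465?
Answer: 746185427/709048760 ≈ 1.0524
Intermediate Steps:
18253/u - 2421/43064 = 18253/16465 - 2421/43064 = 746185427/709048760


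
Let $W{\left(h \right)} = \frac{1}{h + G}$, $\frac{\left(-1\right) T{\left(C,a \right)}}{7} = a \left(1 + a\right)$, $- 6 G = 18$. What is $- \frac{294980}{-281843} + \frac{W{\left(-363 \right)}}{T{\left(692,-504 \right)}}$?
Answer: $\frac{191588844806963}{183056392662192} \approx 1.0466$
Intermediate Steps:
$G = -3$ ($G = \left(- \frac{1}{6}\right) 18 = -3$)
$T{\left(C,a \right)} = - 7 a \left(1 + a\right)$
$W{\left(h \right)} = \frac{1}{-3 + h}$ ($W{\left(h \right)} = \frac{1}{h - 3} = \frac{1}{-3 + h}$)
$- \frac{294980}{-281843} + \frac{W{\left(-363 \right)}}{T{\left(692,-504 \right)}} = - \frac{294980}{-281843} + \frac{1}{\left(-3 - 363\right) \left(\left(-7\right) \left(-504\right) \left(1 - 504\right)\right)} = \left(-294980\right) \left(- \frac{1}{281843}\right) + \frac{1}{\left(-366\right) \left(\left(-7\right) \left(-504\right) \left(-503\right)\right)} = \frac{294980}{281843} - \frac{1}{366 \left(-1774584\right)} = \frac{294980}{281843} - - \frac{1}{649497744} = \frac{294980}{281843} + \frac{1}{649497744} = \frac{191588844806963}{183056392662192}$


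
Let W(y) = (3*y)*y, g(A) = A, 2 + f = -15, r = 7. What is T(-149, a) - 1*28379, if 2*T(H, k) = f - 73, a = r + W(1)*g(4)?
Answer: -28424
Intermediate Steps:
f = -17 (f = -2 - 15 = -17)
W(y) = 3*y²
a = 19 (a = 7 + (3*1²)*4 = 7 + (3*1)*4 = 7 + 3*4 = 7 + 12 = 19)
T(H, k) = -45 (T(H, k) = (-17 - 73)/2 = (½)*(-90) = -45)
T(-149, a) - 1*28379 = -45 - 1*28379 = -45 - 28379 = -28424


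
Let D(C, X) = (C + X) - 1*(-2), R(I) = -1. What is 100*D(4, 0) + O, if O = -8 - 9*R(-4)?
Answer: 601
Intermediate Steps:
D(C, X) = 2 + C + X (D(C, X) = (C + X) + 2 = 2 + C + X)
O = 1 (O = -8 - 9*(-1) = -8 + 9 = 1)
100*D(4, 0) + O = 100*(2 + 4 + 0) + 1 = 100*6 + 1 = 600 + 1 = 601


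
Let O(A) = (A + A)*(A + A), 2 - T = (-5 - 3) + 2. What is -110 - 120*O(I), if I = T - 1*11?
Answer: -4430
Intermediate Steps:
T = 8 (T = 2 - ((-5 - 3) + 2) = 2 - (-8 + 2) = 2 - 1*(-6) = 2 + 6 = 8)
I = -3 (I = 8 - 1*11 = 8 - 11 = -3)
O(A) = 4*A**2 (O(A) = (2*A)*(2*A) = 4*A**2)
-110 - 120*O(I) = -110 - 480*(-3)**2 = -110 - 480*9 = -110 - 120*36 = -110 - 4320 = -4430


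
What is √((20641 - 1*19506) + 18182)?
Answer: √19317 ≈ 138.99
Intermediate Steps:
√((20641 - 1*19506) + 18182) = √((20641 - 19506) + 18182) = √(1135 + 18182) = √19317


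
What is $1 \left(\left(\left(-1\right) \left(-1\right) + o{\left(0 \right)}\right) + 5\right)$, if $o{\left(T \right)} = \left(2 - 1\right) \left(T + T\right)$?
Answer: $6$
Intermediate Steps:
$o{\left(T \right)} = 2 T$ ($o{\left(T \right)} = 1 \cdot 2 T = 2 T$)
$1 \left(\left(\left(-1\right) \left(-1\right) + o{\left(0 \right)}\right) + 5\right) = 1 \left(\left(\left(-1\right) \left(-1\right) + 2 \cdot 0\right) + 5\right) = 1 \left(\left(1 + 0\right) + 5\right) = 1 \left(1 + 5\right) = 1 \cdot 6 = 6$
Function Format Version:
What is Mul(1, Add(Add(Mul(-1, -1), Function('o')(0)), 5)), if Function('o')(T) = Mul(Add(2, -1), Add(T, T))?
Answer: 6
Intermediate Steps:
Function('o')(T) = Mul(2, T) (Function('o')(T) = Mul(1, Mul(2, T)) = Mul(2, T))
Mul(1, Add(Add(Mul(-1, -1), Function('o')(0)), 5)) = Mul(1, Add(Add(Mul(-1, -1), Mul(2, 0)), 5)) = Mul(1, Add(Add(1, 0), 5)) = Mul(1, Add(1, 5)) = Mul(1, 6) = 6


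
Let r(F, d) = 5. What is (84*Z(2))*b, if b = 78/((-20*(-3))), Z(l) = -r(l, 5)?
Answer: -546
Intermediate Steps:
Z(l) = -5 (Z(l) = -1*5 = -5)
b = 13/10 (b = 78/60 = 78*(1/60) = 13/10 ≈ 1.3000)
(84*Z(2))*b = (84*(-5))*(13/10) = -420*13/10 = -546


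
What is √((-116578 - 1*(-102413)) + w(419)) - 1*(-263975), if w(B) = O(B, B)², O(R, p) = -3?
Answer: 263975 + 2*I*√3539 ≈ 2.6398e+5 + 118.98*I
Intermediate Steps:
w(B) = 9 (w(B) = (-3)² = 9)
√((-116578 - 1*(-102413)) + w(419)) - 1*(-263975) = √((-116578 - 1*(-102413)) + 9) - 1*(-263975) = √((-116578 + 102413) + 9) + 263975 = √(-14165 + 9) + 263975 = √(-14156) + 263975 = 2*I*√3539 + 263975 = 263975 + 2*I*√3539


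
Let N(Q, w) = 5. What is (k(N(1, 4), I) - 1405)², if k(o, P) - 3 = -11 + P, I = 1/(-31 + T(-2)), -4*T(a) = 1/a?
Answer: 121814262361/61009 ≈ 1.9967e+6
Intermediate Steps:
T(a) = -1/(4*a)
I = -8/247 (I = 1/(-31 - ¼/(-2)) = 1/(-31 - ¼*(-½)) = 1/(-31 + ⅛) = 1/(-247/8) = -8/247 ≈ -0.032389)
k(o, P) = -8 + P (k(o, P) = 3 + (-11 + P) = -8 + P)
(k(N(1, 4), I) - 1405)² = ((-8 - 8/247) - 1405)² = (-1984/247 - 1405)² = (-349019/247)² = 121814262361/61009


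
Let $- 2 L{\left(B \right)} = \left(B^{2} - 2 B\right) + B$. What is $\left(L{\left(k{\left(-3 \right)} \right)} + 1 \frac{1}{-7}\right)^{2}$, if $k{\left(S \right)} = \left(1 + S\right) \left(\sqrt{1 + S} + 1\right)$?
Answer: $- \frac{2414}{49} - \frac{60 i \sqrt{2}}{7} \approx -49.265 - 12.122 i$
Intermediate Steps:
$k{\left(S \right)} = \left(1 + S\right) \left(1 + \sqrt{1 + S}\right)$
$L{\left(B \right)} = \frac{B}{2} - \frac{B^{2}}{2}$ ($L{\left(B \right)} = - \frac{\left(B^{2} - 2 B\right) + B}{2} = - \frac{B^{2} - B}{2} = \frac{B}{2} - \frac{B^{2}}{2}$)
$\left(L{\left(k{\left(-3 \right)} \right)} + 1 \frac{1}{-7}\right)^{2} = \left(\frac{\left(1 - 3 + \sqrt{1 - 3} - 3 \sqrt{1 - 3}\right) \left(1 - \left(1 - 3 + \sqrt{1 - 3} - 3 \sqrt{1 - 3}\right)\right)}{2} + 1 \frac{1}{-7}\right)^{2} = \left(\frac{\left(1 - 3 + \sqrt{-2} - 3 \sqrt{-2}\right) \left(1 - \left(1 - 3 + \sqrt{-2} - 3 \sqrt{-2}\right)\right)}{2} + 1 \left(- \frac{1}{7}\right)\right)^{2} = \left(\frac{\left(1 - 3 + i \sqrt{2} - 3 i \sqrt{2}\right) \left(1 - \left(1 - 3 + i \sqrt{2} - 3 i \sqrt{2}\right)\right)}{2} - \frac{1}{7}\right)^{2} = \left(\frac{\left(-2 - 2 i \sqrt{2}\right) \left(1 - \left(-2 - 2 i \sqrt{2}\right)\right)}{2} - \frac{1}{7}\right)^{2} = \left(\frac{\left(-2 - 2 i \sqrt{2}\right) \left(1 + \left(2 + 2 i \sqrt{2}\right)\right)}{2} - \frac{1}{7}\right)^{2} = \left(\frac{\left(-2 - 2 i \sqrt{2}\right) \left(3 + 2 i \sqrt{2}\right)}{2} - \frac{1}{7}\right)^{2} = \left(- \frac{1}{7} + \frac{\left(-2 - 2 i \sqrt{2}\right) \left(3 + 2 i \sqrt{2}\right)}{2}\right)^{2}$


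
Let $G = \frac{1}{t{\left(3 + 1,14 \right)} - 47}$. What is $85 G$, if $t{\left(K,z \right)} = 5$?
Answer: $- \frac{85}{42} \approx -2.0238$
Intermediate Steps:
$G = - \frac{1}{42}$ ($G = \frac{1}{5 - 47} = \frac{1}{-42} = - \frac{1}{42} \approx -0.02381$)
$85 G = 85 \left(- \frac{1}{42}\right) = - \frac{85}{42}$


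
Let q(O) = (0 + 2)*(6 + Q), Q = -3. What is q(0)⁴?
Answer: 1296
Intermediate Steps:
q(O) = 6 (q(O) = (0 + 2)*(6 - 3) = 2*3 = 6)
q(0)⁴ = 6⁴ = 1296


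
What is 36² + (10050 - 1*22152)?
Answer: -10806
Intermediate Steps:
36² + (10050 - 1*22152) = 1296 + (10050 - 22152) = 1296 - 12102 = -10806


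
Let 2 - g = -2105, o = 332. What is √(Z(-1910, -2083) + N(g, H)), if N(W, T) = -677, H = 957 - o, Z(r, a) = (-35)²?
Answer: 2*√137 ≈ 23.409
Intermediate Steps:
g = 2107 (g = 2 - 1*(-2105) = 2 + 2105 = 2107)
Z(r, a) = 1225
H = 625 (H = 957 - 1*332 = 957 - 332 = 625)
√(Z(-1910, -2083) + N(g, H)) = √(1225 - 677) = √548 = 2*√137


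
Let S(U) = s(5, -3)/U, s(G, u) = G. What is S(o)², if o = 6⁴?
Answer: 25/1679616 ≈ 1.4884e-5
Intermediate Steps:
o = 1296
S(U) = 5/U
S(o)² = (5/1296)² = 25/1679616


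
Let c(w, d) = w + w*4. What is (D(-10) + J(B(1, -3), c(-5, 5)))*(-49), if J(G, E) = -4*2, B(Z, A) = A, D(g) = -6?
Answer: 686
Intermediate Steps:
c(w, d) = 5*w (c(w, d) = w + 4*w = 5*w)
J(G, E) = -8
(D(-10) + J(B(1, -3), c(-5, 5)))*(-49) = (-6 - 8)*(-49) = -14*(-49) = 686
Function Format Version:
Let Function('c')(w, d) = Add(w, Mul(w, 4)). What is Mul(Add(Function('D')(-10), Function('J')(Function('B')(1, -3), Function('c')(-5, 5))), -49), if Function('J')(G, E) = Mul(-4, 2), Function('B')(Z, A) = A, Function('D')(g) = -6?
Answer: 686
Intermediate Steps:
Function('c')(w, d) = Mul(5, w) (Function('c')(w, d) = Add(w, Mul(4, w)) = Mul(5, w))
Function('J')(G, E) = -8
Mul(Add(Function('D')(-10), Function('J')(Function('B')(1, -3), Function('c')(-5, 5))), -49) = Mul(Add(-6, -8), -49) = Mul(-14, -49) = 686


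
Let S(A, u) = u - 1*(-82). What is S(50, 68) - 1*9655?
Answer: -9505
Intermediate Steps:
S(A, u) = 82 + u (S(A, u) = u + 82 = 82 + u)
S(50, 68) - 1*9655 = (82 + 68) - 1*9655 = 150 - 9655 = -9505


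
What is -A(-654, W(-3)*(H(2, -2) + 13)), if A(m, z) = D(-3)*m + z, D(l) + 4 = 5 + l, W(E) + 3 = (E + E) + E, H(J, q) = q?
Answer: -1176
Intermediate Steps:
W(E) = -3 + 3*E (W(E) = -3 + ((E + E) + E) = -3 + (2*E + E) = -3 + 3*E)
D(l) = 1 + l (D(l) = -4 + (5 + l) = 1 + l)
A(m, z) = z - 2*m (A(m, z) = (1 - 3)*m + z = -2*m + z = z - 2*m)
-A(-654, W(-3)*(H(2, -2) + 13)) = -((-3 + 3*(-3))*(-2 + 13) - 2*(-654)) = -((-3 - 9)*11 + 1308) = -(-12*11 + 1308) = -(-132 + 1308) = -1*1176 = -1176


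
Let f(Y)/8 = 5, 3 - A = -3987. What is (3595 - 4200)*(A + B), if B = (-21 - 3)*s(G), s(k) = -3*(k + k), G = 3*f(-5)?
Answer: -12868350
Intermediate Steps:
A = 3990 (A = 3 - 1*(-3987) = 3 + 3987 = 3990)
f(Y) = 40 (f(Y) = 8*5 = 40)
G = 120 (G = 3*40 = 120)
s(k) = -6*k
B = 17280 (B = (-21 - 3)*(-6*120) = -24*(-720) = 17280)
(3595 - 4200)*(A + B) = (3595 - 4200)*(3990 + 17280) = -605*21270 = -12868350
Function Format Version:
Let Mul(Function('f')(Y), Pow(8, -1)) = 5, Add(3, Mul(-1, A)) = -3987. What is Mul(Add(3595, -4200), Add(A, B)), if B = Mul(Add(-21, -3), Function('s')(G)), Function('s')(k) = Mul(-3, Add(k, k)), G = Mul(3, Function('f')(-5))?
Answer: -12868350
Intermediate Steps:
A = 3990 (A = Add(3, Mul(-1, -3987)) = Add(3, 3987) = 3990)
Function('f')(Y) = 40 (Function('f')(Y) = Mul(8, 5) = 40)
G = 120 (G = Mul(3, 40) = 120)
Function('s')(k) = Mul(-6, k) (Function('s')(k) = Mul(-3, Mul(2, k)) = Mul(-6, k))
B = 17280 (B = Mul(Add(-21, -3), Mul(-6, 120)) = Mul(-24, -720) = 17280)
Mul(Add(3595, -4200), Add(A, B)) = Mul(Add(3595, -4200), Add(3990, 17280)) = Mul(-605, 21270) = -12868350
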